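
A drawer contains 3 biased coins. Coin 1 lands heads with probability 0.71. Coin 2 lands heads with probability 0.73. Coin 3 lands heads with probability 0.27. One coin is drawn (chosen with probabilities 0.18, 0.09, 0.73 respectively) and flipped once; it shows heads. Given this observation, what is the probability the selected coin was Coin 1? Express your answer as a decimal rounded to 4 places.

Posterior probability ≈ 0.3272

Tabulate prior·likelihood by source: [1] prior 0.18, lik 0.71, product 0.1278; [2] prior 0.09, lik 0.73, product 0.06570; [3] prior 0.73, lik 0.27, product 0.1971.
Normalizing constant = 0.39060; the posterior for Coin 1 is its product over the sum, 0.1278/0.39060 = 0.3272.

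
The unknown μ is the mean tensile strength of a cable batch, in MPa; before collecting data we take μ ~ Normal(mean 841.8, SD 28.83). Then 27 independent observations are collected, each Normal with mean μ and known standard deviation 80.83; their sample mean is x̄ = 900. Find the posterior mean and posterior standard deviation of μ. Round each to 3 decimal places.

Prior precision 1/τ₀² = 1/28.83² = 0.00120312; data precision n/σ² = 27/80.83² = 0.00413255.
Posterior precision = 0.00120312 + 0.00413255 = 0.00533568, giving posterior SD = 1/√0.00533568 = 13.690.
Posterior mean = (0.00120312·841.8 + 0.00413255·900) / 0.00533568 = 886.877.

Posterior mean ≈ 886.877; posterior SD ≈ 13.690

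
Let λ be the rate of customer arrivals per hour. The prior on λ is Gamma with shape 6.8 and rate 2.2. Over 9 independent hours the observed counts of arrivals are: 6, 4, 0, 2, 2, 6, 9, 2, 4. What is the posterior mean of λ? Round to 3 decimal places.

Posterior mean ≈ 3.732

The Poisson likelihood adds the total count to the shape and the number of exposure periods to the rate. Here ∑xᵢ = 35 and n = 9, so shape 6.8→41.8 and rate 2.2→11.2.
Posterior mean = shape/rate = 41.8/11.2 = 3.732.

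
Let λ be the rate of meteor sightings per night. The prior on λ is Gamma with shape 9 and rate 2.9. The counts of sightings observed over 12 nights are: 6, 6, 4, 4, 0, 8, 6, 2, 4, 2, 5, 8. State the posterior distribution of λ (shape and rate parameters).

The Poisson likelihood adds the total count to the shape and the number of exposure periods to the rate. Here ∑xᵢ = 55 and n = 12, so shape 9→64 and rate 2.9→14.9.

Posterior: Gamma(shape=64, rate=14.9)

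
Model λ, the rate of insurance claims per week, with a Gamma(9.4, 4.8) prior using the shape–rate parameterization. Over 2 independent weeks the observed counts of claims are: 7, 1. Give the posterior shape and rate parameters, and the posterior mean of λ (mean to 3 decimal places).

Posterior: Gamma(shape=17.4, rate=6.8); mean ≈ 2.559

The Poisson likelihood adds the total count to the shape and the number of exposure periods to the rate. Here ∑xᵢ = 8 and n = 2, so shape 9.4→17.4 and rate 4.8→6.8.
Posterior mean = shape/rate = 17.4/6.8 = 2.559.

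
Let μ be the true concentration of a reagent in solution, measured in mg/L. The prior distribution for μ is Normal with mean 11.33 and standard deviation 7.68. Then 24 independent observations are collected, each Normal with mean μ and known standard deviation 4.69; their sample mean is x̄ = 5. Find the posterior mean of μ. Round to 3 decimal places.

Posterior mean ≈ 5.097

Prior precision 1/τ₀² = 1/7.68² = 0.0169542; data precision n/σ² = 24/4.69² = 1.09110.
Posterior precision = 0.0169542 + 1.09110 = 1.10806.
Posterior mean = (0.0169542·11.33 + 1.09110·5) / 1.10806 = 5.097.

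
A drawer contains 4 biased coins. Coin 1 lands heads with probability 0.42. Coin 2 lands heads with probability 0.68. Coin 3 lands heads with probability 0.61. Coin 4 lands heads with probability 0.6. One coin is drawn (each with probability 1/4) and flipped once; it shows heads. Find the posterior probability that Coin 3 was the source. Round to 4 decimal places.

P(heads|C1) = 0.42; P(heads|C2) = 0.68; P(heads|C3) = 0.61; P(heads|C4) = 0.6.
Prior × likelihood for each source: 0.25·0.42=0.1050, 0.25·0.68=0.1700, 0.25·0.61=0.1525, 0.25·0.6=0.1500. Summing gives P(heads) = 0.57750.
P(Coin 3 | heads) = 0.1525 / 0.57750 = 0.2641.

Posterior probability ≈ 0.2641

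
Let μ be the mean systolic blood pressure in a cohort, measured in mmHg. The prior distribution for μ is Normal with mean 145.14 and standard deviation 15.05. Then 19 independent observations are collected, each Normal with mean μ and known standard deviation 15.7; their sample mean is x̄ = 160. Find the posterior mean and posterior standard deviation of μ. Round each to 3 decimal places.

Posterior mean ≈ 159.195; posterior SD ≈ 3.503

Prior precision 1/τ₀² = 1/15.05² = 0.00441496; data precision n/σ² = 19/15.7² = 0.0770822.
Posterior precision = 0.00441496 + 0.0770822 = 0.0814972, giving posterior SD = 1/√0.0814972 = 3.503.
Posterior mean = (0.00441496·145.14 + 0.0770822·160) / 0.0814972 = 159.195.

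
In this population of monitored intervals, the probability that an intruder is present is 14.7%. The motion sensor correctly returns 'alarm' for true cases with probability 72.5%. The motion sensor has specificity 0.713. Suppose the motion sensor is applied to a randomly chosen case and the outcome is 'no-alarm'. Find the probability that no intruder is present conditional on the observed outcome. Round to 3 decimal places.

P(¬H | E) ≈ 0.938

Let H be the event that an intruder is present. P(H) = 0.147, so P(¬H) = 0.853. With E the 'no-alarm' result, P(E|H) = 0.275 and P(E|¬H) = 0.713.
P(E) = 0.275·0.147 + 0.713·0.853 = 0.040425 + 0.60819 = 0.64861.
By Bayes' theorem, P(H|E) = 0.040425 / 0.64861 = 0.062. Hence P(¬H|E) = 1 − 0.062 = 0.938.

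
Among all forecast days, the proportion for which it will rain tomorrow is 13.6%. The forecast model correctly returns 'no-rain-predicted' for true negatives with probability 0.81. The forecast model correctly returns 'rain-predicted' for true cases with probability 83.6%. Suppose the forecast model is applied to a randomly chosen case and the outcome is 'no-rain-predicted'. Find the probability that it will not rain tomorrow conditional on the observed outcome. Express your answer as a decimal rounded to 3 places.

Let H be the event that it will rain tomorrow. P(H) = 0.136, so P(¬H) = 0.864. With E the 'no-rain-predicted' result, P(E|H) = 0.164 and P(E|¬H) = 0.81.
P(E) = 0.164·0.136 + 0.81·0.864 = 0.022304 + 0.69984 = 0.72214.
By Bayes' theorem, P(H|E) = 0.022304 / 0.72214 = 0.031. Hence P(¬H|E) = 1 − 0.031 = 0.969.

P(¬H | E) ≈ 0.969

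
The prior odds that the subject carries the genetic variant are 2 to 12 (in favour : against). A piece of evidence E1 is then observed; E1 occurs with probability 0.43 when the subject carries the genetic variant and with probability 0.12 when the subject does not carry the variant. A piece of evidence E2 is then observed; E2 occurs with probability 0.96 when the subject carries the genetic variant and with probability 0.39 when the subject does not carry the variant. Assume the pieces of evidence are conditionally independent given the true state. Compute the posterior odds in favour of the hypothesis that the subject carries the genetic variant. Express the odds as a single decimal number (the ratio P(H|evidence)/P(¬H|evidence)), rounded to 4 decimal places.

Posterior odds ≈ 1.4701

Prior odds = 2/12 = 0.16667.
Likelihood ratio for E1 = 0.43/0.12 = 3.5833.
Likelihood ratio for E2 = 0.96/0.39 = 2.4615.
Posterior odds = prior odds × LR₁ × LR₂ = 1.4701.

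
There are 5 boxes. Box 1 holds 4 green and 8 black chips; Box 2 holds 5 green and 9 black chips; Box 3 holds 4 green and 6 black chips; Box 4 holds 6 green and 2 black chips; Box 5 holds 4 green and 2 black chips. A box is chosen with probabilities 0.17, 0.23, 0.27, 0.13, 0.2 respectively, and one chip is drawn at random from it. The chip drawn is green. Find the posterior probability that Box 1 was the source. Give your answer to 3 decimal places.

Tabulate prior·likelihood by source: [1] prior 0.17, lik 0.3333, product 0.05667; [2] prior 0.23, lik 0.3571, product 0.08214; [3] prior 0.27, lik 0.4, product 0.1080; [4] prior 0.13, lik 0.75, product 0.09750; [5] prior 0.2, lik 0.6667, product 0.1333.
Normalizing constant = 0.47764; the posterior for Box 1 is its product over the sum, 0.05667/0.47764 = 0.119.

Posterior probability ≈ 0.119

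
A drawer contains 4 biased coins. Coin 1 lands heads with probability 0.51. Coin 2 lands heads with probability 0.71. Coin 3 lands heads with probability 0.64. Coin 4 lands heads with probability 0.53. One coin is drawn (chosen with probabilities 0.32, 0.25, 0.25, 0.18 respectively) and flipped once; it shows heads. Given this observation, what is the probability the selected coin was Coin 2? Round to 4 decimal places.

Tabulate prior·likelihood by source: [1] prior 0.32, lik 0.51, product 0.1632; [2] prior 0.25, lik 0.71, product 0.1775; [3] prior 0.25, lik 0.64, product 0.1600; [4] prior 0.18, lik 0.53, product 0.09540.
Normalizing constant = 0.59610; the posterior for Coin 2 is its product over the sum, 0.1775/0.59610 = 0.2978.

Posterior probability ≈ 0.2978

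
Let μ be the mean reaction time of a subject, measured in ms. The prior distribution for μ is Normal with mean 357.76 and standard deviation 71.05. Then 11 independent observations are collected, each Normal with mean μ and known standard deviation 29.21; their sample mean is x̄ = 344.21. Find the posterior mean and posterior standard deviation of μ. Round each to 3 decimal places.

With known σ, the Normal prior is conjugate. Weight on the data is w = (n/σ²)/(n/σ² + 1/τ₀²) = 0.0128923/(0.0128923+0.00019809) = 0.98487.
Posterior mean = w·x̄ + (1−w)·μ₀ = 0.98487·344.21 + 0.015133·357.76 = 344.415. Posterior variance = 1/(0.0128923+0.00019809) = 76.3920, so SD = 8.740.

Posterior mean ≈ 344.415; posterior SD ≈ 8.740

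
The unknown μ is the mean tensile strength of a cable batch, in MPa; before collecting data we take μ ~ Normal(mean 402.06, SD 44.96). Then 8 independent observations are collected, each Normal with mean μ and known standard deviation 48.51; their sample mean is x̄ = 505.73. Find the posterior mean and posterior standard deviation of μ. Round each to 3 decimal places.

Posterior mean ≈ 492.560; posterior SD ≈ 16.025

With known σ, the Normal prior is conjugate. Weight on the data is w = (n/σ²)/(n/σ² + 1/τ₀²) = 0.00339960/(0.00339960+0.00049471) = 0.87297.
Posterior mean = w·x̄ + (1−w)·μ₀ = 0.87297·505.73 + 0.12703·402.06 = 492.560. Posterior variance = 1/(0.00339960+0.00049471) = 256.785, so SD = 16.025.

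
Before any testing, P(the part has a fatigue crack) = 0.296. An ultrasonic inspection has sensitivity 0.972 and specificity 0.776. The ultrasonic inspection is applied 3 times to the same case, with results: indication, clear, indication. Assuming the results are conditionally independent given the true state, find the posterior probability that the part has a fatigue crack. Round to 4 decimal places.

Posterior P(H) ≈ 0.2222

Let H be the event that the part has a fatigue crack; start with P(H) = 0.296. P('indication'|H) = 0.972, P('indication'|¬H) = 0.224.
Update on result 1 ('indication'): P(H) ← 0.972·0.2960 / (0.972·0.2960 + 0.224·0.7040) = 0.28771/0.44541 = 0.6460.
Update on result 2 ('clear'): P(H) ← 0.028·0.6460 / (0.028·0.6460 + 0.776·0.3540) = 0.018087/0.29283 = 0.0618.
Update on result 3 ('indication'): P(H) ← 0.972·0.0618 / (0.972·0.0618 + 0.224·0.9382) = 0.060036/0.27020 = 0.2222.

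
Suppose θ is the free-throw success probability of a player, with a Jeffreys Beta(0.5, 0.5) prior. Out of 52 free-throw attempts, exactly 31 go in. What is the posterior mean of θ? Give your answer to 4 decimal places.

Observing 31 successes and 21 failures updates Beta(0.5, 0.5) by adding the success and failure counts to the two shape parameters: α = 0.5+31 = 31.5, β = 0.5+21 = 21.5.
E[θ | data] = 31.5/(31.5+21.5) = 0.5943.

Posterior mean ≈ 0.5943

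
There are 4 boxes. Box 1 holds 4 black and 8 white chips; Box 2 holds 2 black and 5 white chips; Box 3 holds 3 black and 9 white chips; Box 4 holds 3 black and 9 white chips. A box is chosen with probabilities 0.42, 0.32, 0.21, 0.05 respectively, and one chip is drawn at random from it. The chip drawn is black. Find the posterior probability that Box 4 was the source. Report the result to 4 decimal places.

Posterior probability ≈ 0.0422

Tabulate prior·likelihood by source: [1] prior 0.42, lik 0.3333, product 0.1400; [2] prior 0.32, lik 0.2857, product 0.09143; [3] prior 0.21, lik 0.25, product 0.05250; [4] prior 0.05, lik 0.25, product 0.01250.
Normalizing constant = 0.29643; the posterior for Box 4 is its product over the sum, 0.01250/0.29643 = 0.0422.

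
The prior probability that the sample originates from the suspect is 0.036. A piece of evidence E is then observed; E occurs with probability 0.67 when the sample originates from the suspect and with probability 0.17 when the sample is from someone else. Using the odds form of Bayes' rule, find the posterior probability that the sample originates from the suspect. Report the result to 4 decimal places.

Posterior probability ≈ 0.1283

Prior odds = 0.036/(1−0.036) = 0.037344. In log-odds, ln(0.037344) = -3.2876.
Add log likelihood ratio: ln(3.9412) = 1.3715.
Posterior log-odds = -1.9161, so posterior odds = exp(-1.9161) = 0.14718. Converting, P(H|E) = 0.14718/1.1472 = 0.1283.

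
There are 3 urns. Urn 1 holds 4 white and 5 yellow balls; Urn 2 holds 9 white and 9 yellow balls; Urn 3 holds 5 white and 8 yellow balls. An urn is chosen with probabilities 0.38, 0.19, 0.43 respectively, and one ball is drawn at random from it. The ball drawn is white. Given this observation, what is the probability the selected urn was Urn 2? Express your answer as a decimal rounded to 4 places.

Posterior probability ≈ 0.2213

Tabulate prior·likelihood by source: [1] prior 0.38, lik 0.4444, product 0.1689; [2] prior 0.19, lik 0.5, product 0.09500; [3] prior 0.43, lik 0.3846, product 0.1654.
Normalizing constant = 0.42927; the posterior for Urn 2 is its product over the sum, 0.09500/0.42927 = 0.2213.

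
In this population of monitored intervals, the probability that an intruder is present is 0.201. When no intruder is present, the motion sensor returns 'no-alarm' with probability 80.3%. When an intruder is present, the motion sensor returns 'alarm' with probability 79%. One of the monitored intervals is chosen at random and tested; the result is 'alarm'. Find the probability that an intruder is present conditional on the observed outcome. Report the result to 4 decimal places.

Let H be the event that an intruder is present. P(H) = 0.201, so P(¬H) = 0.799. With E the 'alarm' result, P(E|H) = 0.79 and P(E|¬H) = 0.197.
P(E) = 0.79·0.201 + 0.197·0.799 = 0.15879 + 0.15740 = 0.31619.
By Bayes' theorem, P(H|E) = 0.15879 / 0.31619 = 0.5022.

P(H | E) ≈ 0.5022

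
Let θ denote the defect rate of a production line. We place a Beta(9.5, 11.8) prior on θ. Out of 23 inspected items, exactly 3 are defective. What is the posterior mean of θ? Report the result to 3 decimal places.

Posterior mean ≈ 0.282

Observing 3 successes and 20 failures updates Beta(9.5, 11.8) by adding the success and failure counts to the two shape parameters: α = 9.5+3 = 12.5, β = 11.8+20 = 31.8.
E[θ | data] = 12.5/(12.5+31.8) = 0.282.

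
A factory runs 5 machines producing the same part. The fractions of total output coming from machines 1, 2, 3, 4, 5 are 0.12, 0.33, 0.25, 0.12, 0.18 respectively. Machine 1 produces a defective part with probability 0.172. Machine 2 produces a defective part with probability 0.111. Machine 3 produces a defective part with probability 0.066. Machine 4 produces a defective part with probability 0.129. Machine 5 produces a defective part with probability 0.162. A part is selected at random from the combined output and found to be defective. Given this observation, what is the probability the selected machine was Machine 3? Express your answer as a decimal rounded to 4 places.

Posterior probability ≈ 0.1393

Tabulate prior·likelihood by source: [1] prior 0.12, lik 0.172, product 0.02064; [2] prior 0.33, lik 0.111, product 0.03663; [3] prior 0.25, lik 0.066, product 0.01650; [4] prior 0.12, lik 0.129, product 0.01548; [5] prior 0.18, lik 0.162, product 0.02916.
Normalizing constant = 0.11841; the posterior for Machine 3 is its product over the sum, 0.01650/0.11841 = 0.1393.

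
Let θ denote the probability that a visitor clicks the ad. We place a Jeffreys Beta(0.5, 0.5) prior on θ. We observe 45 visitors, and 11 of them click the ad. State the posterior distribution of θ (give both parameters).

Observing 11 successes and 34 failures updates Beta(0.5, 0.5) by adding the success and failure counts to the two shape parameters: α = 0.5+11 = 11.5, β = 0.5+34 = 34.5.

Posterior: Beta(11.5, 34.5)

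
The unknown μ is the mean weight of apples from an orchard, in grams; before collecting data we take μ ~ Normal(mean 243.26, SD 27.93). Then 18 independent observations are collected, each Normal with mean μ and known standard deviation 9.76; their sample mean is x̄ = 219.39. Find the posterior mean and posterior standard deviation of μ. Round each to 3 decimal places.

Prior precision 1/τ₀² = 1/27.93² = 0.00128191; data precision n/σ² = 18/9.76² = 0.188961.
Posterior precision = 0.00128191 + 0.188961 = 0.190243, giving posterior SD = 1/√0.190243 = 2.293.
Posterior mean = (0.00128191·243.26 + 0.188961·219.39) / 0.190243 = 219.551.

Posterior mean ≈ 219.551; posterior SD ≈ 2.293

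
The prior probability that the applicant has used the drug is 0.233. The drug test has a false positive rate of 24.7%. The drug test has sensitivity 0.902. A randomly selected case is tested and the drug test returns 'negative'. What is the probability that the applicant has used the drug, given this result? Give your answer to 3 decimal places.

P(H | E) ≈ 0.038

Let H be the event that the applicant has used the drug. P(H) = 0.233, so P(¬H) = 0.767. With E the 'negative' result, P(E|H) = 0.098 and P(E|¬H) = 0.753.
P(E) = 0.098·0.233 + 0.753·0.767 = 0.022834 + 0.57755 = 0.60039.
By Bayes' theorem, P(H|E) = 0.022834 / 0.60039 = 0.038.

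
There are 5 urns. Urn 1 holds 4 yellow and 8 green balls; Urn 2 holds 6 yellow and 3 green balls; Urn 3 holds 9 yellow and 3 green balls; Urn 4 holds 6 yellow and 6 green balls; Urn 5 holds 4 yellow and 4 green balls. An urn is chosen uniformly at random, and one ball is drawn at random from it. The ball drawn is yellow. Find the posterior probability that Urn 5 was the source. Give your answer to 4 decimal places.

Tabulate prior·likelihood by source: [1] prior 0.2, lik 0.3333, product 0.06667; [2] prior 0.2, lik 0.6667, product 0.1333; [3] prior 0.2, lik 0.75, product 0.1500; [4] prior 0.2, lik 0.5, product 0.1000; [5] prior 0.2, lik 0.5, product 0.1000.
Normalizing constant = 0.55000; the posterior for Urn 5 is its product over the sum, 0.1000/0.55000 = 0.1818.

Posterior probability ≈ 0.1818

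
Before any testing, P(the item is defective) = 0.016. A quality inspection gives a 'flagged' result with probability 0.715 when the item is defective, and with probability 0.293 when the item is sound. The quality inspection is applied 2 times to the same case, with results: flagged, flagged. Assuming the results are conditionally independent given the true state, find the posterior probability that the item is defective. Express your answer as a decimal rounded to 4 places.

Posterior P(H) ≈ 0.0883

With H the event that the item is defective, the joint likelihood of the observed sequence is P(data|H) = 0.715·0.715 = 0.51122 and P(data|¬H) = 0.293·0.293 = 0.085849.
Bayes: P(H|data) = 0.016·0.51122 / (0.016·0.51122 + 0.984·0.085849) = 0.0081796/0.092655 = 0.0883.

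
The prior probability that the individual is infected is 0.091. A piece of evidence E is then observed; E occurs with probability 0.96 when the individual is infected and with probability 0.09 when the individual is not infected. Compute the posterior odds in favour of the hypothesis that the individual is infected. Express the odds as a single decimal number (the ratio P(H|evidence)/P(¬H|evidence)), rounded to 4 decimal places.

Prior odds = 0.091/(1−0.091) = 0.10011. In log-odds, ln(0.10011) = -2.3015.
Add log likelihood ratio: ln(10.667) = 2.3671.
Posterior log-odds = 0.065638, so posterior odds = exp(0.065638) = 1.0678.

Posterior odds ≈ 1.0678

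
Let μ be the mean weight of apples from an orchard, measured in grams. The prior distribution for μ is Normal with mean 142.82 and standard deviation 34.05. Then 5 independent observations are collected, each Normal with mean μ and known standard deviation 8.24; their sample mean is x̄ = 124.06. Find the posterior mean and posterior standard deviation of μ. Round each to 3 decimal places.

Prior precision 1/τ₀² = 1/34.05² = 0.00086251; data precision n/σ² = 5/8.24² = 0.0736403.
Posterior precision = 0.00086251 + 0.0736403 = 0.0745028, giving posterior SD = 1/√0.0745028 = 3.664.
Posterior mean = (0.00086251·142.82 + 0.0736403·124.06) / 0.0745028 = 124.277.

Posterior mean ≈ 124.277; posterior SD ≈ 3.664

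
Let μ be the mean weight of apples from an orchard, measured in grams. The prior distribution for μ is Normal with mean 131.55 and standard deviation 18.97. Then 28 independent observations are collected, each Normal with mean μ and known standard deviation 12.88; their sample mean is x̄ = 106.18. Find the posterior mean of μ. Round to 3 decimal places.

Posterior mean ≈ 106.591

Prior precision 1/τ₀² = 1/18.97² = 0.00277885; data precision n/σ² = 28/12.88² = 0.168782.
Posterior precision = 0.00277885 + 0.168782 = 0.171561.
Posterior mean = (0.00277885·131.55 + 0.168782·106.18) / 0.171561 = 106.591.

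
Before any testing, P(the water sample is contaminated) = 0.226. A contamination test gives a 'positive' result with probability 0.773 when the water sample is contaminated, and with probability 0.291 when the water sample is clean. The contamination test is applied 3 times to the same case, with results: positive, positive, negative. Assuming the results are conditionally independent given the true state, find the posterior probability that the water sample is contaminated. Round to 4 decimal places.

Posterior P(H) ≈ 0.3975

With H the event that the water sample is contaminated, the joint likelihood of the observed sequence is P(data|H) = 0.773·0.773·0.227 = 0.13564 and P(data|¬H) = 0.291·0.291·0.709 = 0.060039.
Bayes: P(H|data) = 0.226·0.13564 / (0.226·0.13564 + 0.774·0.060039) = 0.030654/0.077124 = 0.3975.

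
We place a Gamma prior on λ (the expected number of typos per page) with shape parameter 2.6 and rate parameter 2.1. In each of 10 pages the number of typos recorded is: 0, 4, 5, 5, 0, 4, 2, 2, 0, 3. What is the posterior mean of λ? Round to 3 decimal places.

Posterior mean ≈ 2.281

Total count ∑xᵢ = 25 over n = 10 pages.
Gamma is conjugate to the Poisson likelihood: posterior is Gamma(shape = 2.6+25 = 27.6, rate = 2.1+10 = 12.1).
Posterior mean = shape/rate = 27.6/12.1 = 2.281.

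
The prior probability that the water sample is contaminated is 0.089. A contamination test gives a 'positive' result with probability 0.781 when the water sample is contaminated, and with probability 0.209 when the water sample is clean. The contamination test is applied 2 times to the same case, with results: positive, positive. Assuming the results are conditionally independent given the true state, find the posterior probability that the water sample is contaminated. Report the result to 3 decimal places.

Posterior P(H) ≈ 0.577

Let H be the event that the water sample is contaminated; start with P(H) = 0.089. P('positive'|H) = 0.781, P('positive'|¬H) = 0.209.
Update on result 1 ('positive'): P(H) ← 0.781·0.0890 / (0.781·0.0890 + 0.209·0.9110) = 0.069509/0.25991 = 0.2674.
Update on result 2 ('positive'): P(H) ← 0.781·0.2674 / (0.781·0.2674 + 0.209·0.7326) = 0.20887/0.36197 = 0.5770.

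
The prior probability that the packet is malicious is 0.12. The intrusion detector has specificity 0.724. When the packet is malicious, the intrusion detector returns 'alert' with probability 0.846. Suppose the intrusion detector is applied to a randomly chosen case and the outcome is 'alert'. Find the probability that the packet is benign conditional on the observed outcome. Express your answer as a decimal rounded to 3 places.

Let H be the event that the packet is malicious. P(H) = 0.12, so P(¬H) = 0.88. With E the 'alert' result, P(E|H) = 0.846 and P(E|¬H) = 0.276.
P(E) = 0.846·0.12 + 0.276·0.88 = 0.10152 + 0.24288 = 0.34440.
By Bayes' theorem, P(H|E) = 0.10152 / 0.34440 = 0.295. Hence P(¬H|E) = 1 − 0.295 = 0.705.

P(¬H | E) ≈ 0.705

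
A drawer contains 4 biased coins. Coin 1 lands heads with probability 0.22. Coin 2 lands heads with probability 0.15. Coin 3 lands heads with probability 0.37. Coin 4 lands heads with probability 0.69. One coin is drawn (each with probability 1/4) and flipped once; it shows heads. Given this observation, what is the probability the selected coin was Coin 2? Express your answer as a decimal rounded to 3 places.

P(heads|C1) = 0.22; P(heads|C2) = 0.15; P(heads|C3) = 0.37; P(heads|C4) = 0.69.
Prior × likelihood for each source: 0.25·0.22=0.05500, 0.25·0.15=0.03750, 0.25·0.37=0.09250, 0.25·0.69=0.1725. Summing gives P(heads) = 0.35750.
P(Coin 2 | heads) = 0.03750 / 0.35750 = 0.105.

Posterior probability ≈ 0.105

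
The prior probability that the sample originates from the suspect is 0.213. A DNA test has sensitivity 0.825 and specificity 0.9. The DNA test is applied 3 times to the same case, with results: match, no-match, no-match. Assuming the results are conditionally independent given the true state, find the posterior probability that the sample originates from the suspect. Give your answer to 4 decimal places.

Posterior P(H) ≈ 0.0778

Let H be the event that the sample originates from the suspect; start with P(H) = 0.213. P('match'|H) = 0.825, P('match'|¬H) = 0.1.
Update on result 1 ('match'): P(H) ← 0.825·0.2130 / (0.825·0.2130 + 0.1·0.7870) = 0.17572/0.25443 = 0.6907.
Update on result 2 ('no-match'): P(H) ← 0.175·0.6907 / (0.175·0.6907 + 0.9·0.3093) = 0.12087/0.39926 = 0.3027.
Update on result 3 ('no-match'): P(H) ← 0.175·0.3027 / (0.175·0.3027 + 0.9·0.6973) = 0.052978/0.68052 = 0.0778.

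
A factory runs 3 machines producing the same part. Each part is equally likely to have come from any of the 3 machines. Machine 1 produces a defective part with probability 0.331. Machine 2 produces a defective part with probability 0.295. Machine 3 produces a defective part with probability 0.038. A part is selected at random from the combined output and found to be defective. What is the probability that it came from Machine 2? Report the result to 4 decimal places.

Posterior probability ≈ 0.4443

Tabulate prior·likelihood by source: [1] prior 0.333333, lik 0.331, product 0.1103; [2] prior 0.333333, lik 0.295, product 0.09833; [3] prior 0.333333, lik 0.038, product 0.01267.
Normalizing constant = 0.22133; the posterior for Machine 2 is its product over the sum, 0.09833/0.22133 = 0.4443.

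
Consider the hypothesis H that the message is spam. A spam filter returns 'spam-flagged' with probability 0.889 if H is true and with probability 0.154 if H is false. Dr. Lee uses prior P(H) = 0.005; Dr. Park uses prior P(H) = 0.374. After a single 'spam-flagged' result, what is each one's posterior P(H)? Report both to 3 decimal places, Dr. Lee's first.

Dr. Lee: 0.028; Dr. Park: 0.775

The likelihood ratio for a 'spam-flagged' result is 0.889/0.154 = 5.7727.
Dr. Lee: prior odds 0.005/0.995 = 0.0050251; posterior odds 0.029009; posterior probability 0.028.
Dr. Park: prior odds 0.374/0.626 = 0.59744; posterior odds 3.4489; posterior probability 0.775.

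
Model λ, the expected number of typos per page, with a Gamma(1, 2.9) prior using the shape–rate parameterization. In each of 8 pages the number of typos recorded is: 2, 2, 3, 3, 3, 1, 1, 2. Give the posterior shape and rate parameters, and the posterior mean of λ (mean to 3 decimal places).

Posterior: Gamma(shape=18, rate=10.9); mean ≈ 1.651

The Poisson likelihood adds the total count to the shape and the number of exposure periods to the rate. Here ∑xᵢ = 17 and n = 8, so shape 1→18 and rate 2.9→10.9.
E[λ | data] = 18/10.9 = 1.651.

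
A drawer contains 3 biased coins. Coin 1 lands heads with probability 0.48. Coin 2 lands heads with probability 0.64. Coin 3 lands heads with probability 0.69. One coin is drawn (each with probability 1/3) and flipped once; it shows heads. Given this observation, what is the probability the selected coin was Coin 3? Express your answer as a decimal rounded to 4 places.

P(heads|C1) = 0.48; P(heads|C2) = 0.64; P(heads|C3) = 0.69.
Prior × likelihood for each source: 0.333333·0.48=0.1600, 0.333333·0.64=0.2133, 0.333333·0.69=0.2300. Summing gives P(heads) = 0.60333.
P(Coin 3 | heads) = 0.2300 / 0.60333 = 0.3812.

Posterior probability ≈ 0.3812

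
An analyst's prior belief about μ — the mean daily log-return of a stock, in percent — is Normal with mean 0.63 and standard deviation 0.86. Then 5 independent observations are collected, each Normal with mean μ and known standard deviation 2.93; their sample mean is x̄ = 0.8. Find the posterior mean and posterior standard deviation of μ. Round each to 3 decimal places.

Posterior mean ≈ 0.681; posterior SD ≈ 0.719

Prior precision 1/τ₀² = 1/0.86² = 1.35208; data precision n/σ² = 5/2.93² = 0.582418.
Posterior precision = 1.35208 + 0.582418 = 1.93450, giving posterior SD = 1/√1.93450 = 0.719.
Posterior mean = (1.35208·0.63 + 0.582418·0.8) / 1.93450 = 0.681.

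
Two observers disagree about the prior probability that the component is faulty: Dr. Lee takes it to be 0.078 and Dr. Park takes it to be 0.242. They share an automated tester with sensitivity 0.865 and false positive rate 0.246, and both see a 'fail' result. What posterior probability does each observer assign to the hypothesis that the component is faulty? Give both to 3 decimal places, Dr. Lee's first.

The likelihood ratio for a 'fail' result is 0.865/0.246 = 3.5163.
Dr. Lee: prior odds 0.078/0.922 = 0.084599; posterior odds 0.29747; posterior probability 0.229.
Dr. Park: prior odds 0.242/0.758 = 0.31926; posterior odds 1.1226; posterior probability 0.529.

Dr. Lee: 0.229; Dr. Park: 0.529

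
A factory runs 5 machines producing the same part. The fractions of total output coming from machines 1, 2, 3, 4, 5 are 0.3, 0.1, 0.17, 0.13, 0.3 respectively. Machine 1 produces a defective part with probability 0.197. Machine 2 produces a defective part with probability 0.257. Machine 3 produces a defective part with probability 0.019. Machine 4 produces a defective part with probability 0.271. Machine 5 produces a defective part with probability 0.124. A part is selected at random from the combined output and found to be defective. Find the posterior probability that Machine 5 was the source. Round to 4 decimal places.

Posterior probability ≈ 0.2318

Tabulate prior·likelihood by source: [1] prior 0.3, lik 0.197, product 0.05910; [2] prior 0.1, lik 0.257, product 0.02570; [3] prior 0.17, lik 0.019, product 0.003230; [4] prior 0.13, lik 0.271, product 0.03523; [5] prior 0.3, lik 0.124, product 0.03720.
Normalizing constant = 0.16046; the posterior for Machine 5 is its product over the sum, 0.03720/0.16046 = 0.2318.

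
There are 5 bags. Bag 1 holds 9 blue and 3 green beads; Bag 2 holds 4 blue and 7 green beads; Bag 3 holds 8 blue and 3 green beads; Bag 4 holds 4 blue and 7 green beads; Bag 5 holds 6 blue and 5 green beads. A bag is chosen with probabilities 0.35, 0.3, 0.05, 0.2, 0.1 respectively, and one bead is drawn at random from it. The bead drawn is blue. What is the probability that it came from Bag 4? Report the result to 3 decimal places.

P(blue|Bag 1) = 0.75; P(blue|Bag 2) = 0.3636; P(blue|Bag 3) = 0.7273; P(blue|Bag 4) = 0.3636; P(blue|Bag 5) = 0.5455.
Prior × likelihood for each source: 0.35·0.75=0.2625, 0.3·0.3636=0.1091, 0.05·0.7273=0.03636, 0.2·0.3636=0.07273, 0.1·0.5455=0.05455. Summing gives P(blue) = 0.53523.
P(Bag 4 | blue) = 0.07273 / 0.53523 = 0.136.

Posterior probability ≈ 0.136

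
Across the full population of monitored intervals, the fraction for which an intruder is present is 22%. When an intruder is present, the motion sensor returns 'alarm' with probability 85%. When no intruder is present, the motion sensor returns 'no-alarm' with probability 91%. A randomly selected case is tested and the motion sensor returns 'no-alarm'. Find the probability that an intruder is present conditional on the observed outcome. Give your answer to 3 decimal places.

P(H | E) ≈ 0.044

Let H be the event that an intruder is present. P(H) = 0.22, so P(¬H) = 0.78. With E the 'no-alarm' result, P(E|H) = 0.15 and P(E|¬H) = 0.91.
P(E) = 0.15·0.22 + 0.91·0.78 = 0.033000 + 0.70980 = 0.74280.
By Bayes' theorem, P(H|E) = 0.033000 / 0.74280 = 0.044.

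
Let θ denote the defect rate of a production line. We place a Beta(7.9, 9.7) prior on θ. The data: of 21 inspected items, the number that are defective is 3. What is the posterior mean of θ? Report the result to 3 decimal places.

Posterior mean ≈ 0.282

The binomial likelihood is conjugate to the Beta prior: with 3 successes and 18 failures, the posterior is Beta(7.9+3, 9.7+18) = Beta(10.9, 27.7).
Posterior mean = α/(α+β) = 10.9/38.6 = 0.282.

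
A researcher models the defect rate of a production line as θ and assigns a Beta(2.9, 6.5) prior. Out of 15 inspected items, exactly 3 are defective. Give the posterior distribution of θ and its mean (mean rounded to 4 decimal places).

Observing 3 successes and 12 failures updates Beta(2.9, 6.5) by adding the success and failure counts to the two shape parameters: α = 2.9+3 = 5.9, β = 6.5+12 = 18.5.
E[θ | data] = 5.9/(5.9+18.5) = 0.2418.

Posterior: Beta(5.9, 18.5); mean ≈ 0.2418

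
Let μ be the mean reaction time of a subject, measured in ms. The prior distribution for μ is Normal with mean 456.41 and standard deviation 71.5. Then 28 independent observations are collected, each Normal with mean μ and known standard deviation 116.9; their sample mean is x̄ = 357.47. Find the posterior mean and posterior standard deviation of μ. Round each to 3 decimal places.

Prior precision 1/τ₀² = 1/71.5² = 0.00019561; data precision n/σ² = 28/116.9² = 0.00204894.
Posterior precision = 0.00019561 + 0.00204894 = 0.00224455, giving posterior SD = 1/√0.00224455 = 21.107.
Posterior mean = (0.00019561·456.41 + 0.00204894·357.47) / 0.00224455 = 366.092.

Posterior mean ≈ 366.092; posterior SD ≈ 21.107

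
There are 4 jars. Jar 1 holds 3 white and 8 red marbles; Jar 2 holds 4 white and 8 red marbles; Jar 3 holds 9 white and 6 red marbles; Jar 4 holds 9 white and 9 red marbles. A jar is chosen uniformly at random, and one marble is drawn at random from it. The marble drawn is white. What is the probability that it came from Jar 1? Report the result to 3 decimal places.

Tabulate prior·likelihood by source: [1] prior 0.25, lik 0.2727, product 0.06818; [2] prior 0.25, lik 0.3333, product 0.08333; [3] prior 0.25, lik 0.6, product 0.1500; [4] prior 0.25, lik 0.5, product 0.1250.
Normalizing constant = 0.42652; the posterior for Jar 1 is its product over the sum, 0.06818/0.42652 = 0.160.

Posterior probability ≈ 0.160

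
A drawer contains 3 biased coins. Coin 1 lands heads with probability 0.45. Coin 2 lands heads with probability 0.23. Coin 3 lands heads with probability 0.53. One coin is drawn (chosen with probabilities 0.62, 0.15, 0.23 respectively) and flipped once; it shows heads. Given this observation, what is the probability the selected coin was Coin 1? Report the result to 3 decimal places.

Posterior probability ≈ 0.641

Tabulate prior·likelihood by source: [1] prior 0.62, lik 0.45, product 0.2790; [2] prior 0.15, lik 0.23, product 0.03450; [3] prior 0.23, lik 0.53, product 0.1219.
Normalizing constant = 0.43540; the posterior for Coin 1 is its product over the sum, 0.2790/0.43540 = 0.641.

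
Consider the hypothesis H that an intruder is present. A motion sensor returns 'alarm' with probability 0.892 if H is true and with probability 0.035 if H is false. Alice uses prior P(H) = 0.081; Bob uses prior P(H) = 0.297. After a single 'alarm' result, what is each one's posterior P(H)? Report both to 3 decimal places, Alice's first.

P('+'|H) = 0.892, P('+'|¬H) = 0.035.
Alice: numerator 0.892·0.081 = 0.072252; evidence = 0.072252+0.035·0.919 = 0.10442; posterior = 0.692.
Bob: numerator 0.892·0.297 = 0.26492; evidence = 0.26492+0.035·0.703 = 0.28953; posterior = 0.915.

Alice: 0.692; Bob: 0.915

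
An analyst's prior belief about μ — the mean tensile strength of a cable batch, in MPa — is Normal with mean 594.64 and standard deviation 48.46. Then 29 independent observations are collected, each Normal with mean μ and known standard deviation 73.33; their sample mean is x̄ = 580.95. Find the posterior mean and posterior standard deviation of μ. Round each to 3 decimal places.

With known σ, the Normal prior is conjugate. Weight on the data is w = (n/σ²)/(n/σ² + 1/τ₀²) = 0.00539305/(0.00539305+0.00042583) = 0.92682.
Posterior mean = w·x̄ + (1−w)·μ₀ = 0.92682·580.95 + 0.073180·594.64 = 581.952. Posterior variance = 1/(0.00539305+0.00042583) = 171.854, so SD = 13.109.

Posterior mean ≈ 581.952; posterior SD ≈ 13.109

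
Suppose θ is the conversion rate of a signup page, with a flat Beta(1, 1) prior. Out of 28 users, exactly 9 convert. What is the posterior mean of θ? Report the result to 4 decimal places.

Posterior mean ≈ 0.3333

The binomial likelihood is conjugate to the Beta prior: with 9 successes and 19 failures, the posterior is Beta(1+9, 1+19) = Beta(10, 20).
Posterior mean = α/(α+β) = 10/30 = 0.3333.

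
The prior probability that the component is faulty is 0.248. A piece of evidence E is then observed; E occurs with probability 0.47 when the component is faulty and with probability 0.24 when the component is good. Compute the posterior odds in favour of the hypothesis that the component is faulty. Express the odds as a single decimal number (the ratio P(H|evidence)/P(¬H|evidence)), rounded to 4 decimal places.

Posterior odds ≈ 0.6458

Prior odds = 0.248/(1−0.248) = 0.32979.
Likelihood ratio for E = 0.47/0.24 = 1.9583.
Posterior odds = prior odds × LR = 0.64583.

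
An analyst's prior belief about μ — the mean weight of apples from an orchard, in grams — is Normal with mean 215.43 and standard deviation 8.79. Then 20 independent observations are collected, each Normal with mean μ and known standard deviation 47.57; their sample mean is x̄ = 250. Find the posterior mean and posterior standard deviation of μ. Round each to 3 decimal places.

Posterior mean ≈ 229.458; posterior SD ≈ 6.776

With known σ, the Normal prior is conjugate. Weight on the data is w = (n/σ²)/(n/σ² + 1/τ₀²) = 0.00883820/(0.00883820+0.0129426) = 0.40578.
Posterior mean = w·x̄ + (1−w)·μ₀ = 0.40578·250 + 0.59422·215.43 = 229.458. Posterior variance = 1/(0.00883820+0.0129426) = 45.9120, so SD = 6.776.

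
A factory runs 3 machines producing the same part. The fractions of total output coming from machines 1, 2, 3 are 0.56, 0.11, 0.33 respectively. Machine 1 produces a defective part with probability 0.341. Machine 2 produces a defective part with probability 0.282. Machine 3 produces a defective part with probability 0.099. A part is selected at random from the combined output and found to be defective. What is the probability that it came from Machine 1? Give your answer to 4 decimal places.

Posterior probability ≈ 0.7499

Tabulate prior·likelihood by source: [1] prior 0.56, lik 0.341, product 0.1910; [2] prior 0.11, lik 0.282, product 0.03102; [3] prior 0.33, lik 0.099, product 0.03267.
Normalizing constant = 0.25465; the posterior for Machine 1 is its product over the sum, 0.1910/0.25465 = 0.7499.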